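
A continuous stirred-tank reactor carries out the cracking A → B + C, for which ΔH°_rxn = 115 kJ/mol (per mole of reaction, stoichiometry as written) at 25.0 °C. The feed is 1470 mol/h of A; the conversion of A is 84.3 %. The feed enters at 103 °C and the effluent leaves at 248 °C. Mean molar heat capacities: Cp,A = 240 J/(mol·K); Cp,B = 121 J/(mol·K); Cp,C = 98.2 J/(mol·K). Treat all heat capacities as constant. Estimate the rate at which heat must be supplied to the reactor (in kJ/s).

Q_in = 52.2 kJ/s

Extent of reaction ξ = 0.843 × 1470 = 1239.2 mol/h
Reaction term: ξ·ΔH°_rxn = 1239.2 × 115 = 142510 kJ/h
Sensible, feed 103→25 °C: -27518 kJ/h
Outlet flows (mol/h): A 230.79, B 1239.2, C 1239.2
Sensible, products 25→248 °C: 72926 kJ/h
Q = ΔH = 187920 kJ/h = 52.199 kW
Heat supplied = 52.199 kJ/s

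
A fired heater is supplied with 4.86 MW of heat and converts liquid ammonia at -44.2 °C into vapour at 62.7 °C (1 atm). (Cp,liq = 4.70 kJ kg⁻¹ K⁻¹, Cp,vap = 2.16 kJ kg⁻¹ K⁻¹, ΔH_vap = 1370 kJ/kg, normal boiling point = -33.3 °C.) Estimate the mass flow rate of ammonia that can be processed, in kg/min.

ṁ = 179 kg/min

Δh = 4.70×(-33.3−-44.2) + 1370 + 2.16×(62.7−-33.3) = 1628.6 kJ/kg
Q = 4.86 MW = 4860 kJ/s = 291600 kJ/min
ṁ = Q/Δh = 291600 / 1628.6 = 179.05 kg/min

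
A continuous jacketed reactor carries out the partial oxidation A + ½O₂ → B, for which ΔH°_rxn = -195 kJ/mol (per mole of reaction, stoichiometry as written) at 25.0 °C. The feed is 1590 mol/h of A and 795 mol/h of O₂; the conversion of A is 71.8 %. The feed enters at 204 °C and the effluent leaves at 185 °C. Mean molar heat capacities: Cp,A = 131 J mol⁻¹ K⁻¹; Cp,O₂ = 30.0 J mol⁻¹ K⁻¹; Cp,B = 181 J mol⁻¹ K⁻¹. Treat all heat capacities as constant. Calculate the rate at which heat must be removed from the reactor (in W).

Extent of reaction ξ = 0.718 × 1590 = 1141.6 mol/h
Reaction term: ξ·ΔH°_rxn = 1141.6 × -195 = -222620 kJ/h
Sensible, feed 204→25 °C: -41553 kJ/h
Outlet flows (mol/h): A 448.38, O₂ 224.19, B 1141.6
Sensible, products 25→185 °C: 43535 kJ/h
Q = ΔH = -220630 kJ/h = -61.287 kW
Heat removed = 61287 W

Q_out = 61300 W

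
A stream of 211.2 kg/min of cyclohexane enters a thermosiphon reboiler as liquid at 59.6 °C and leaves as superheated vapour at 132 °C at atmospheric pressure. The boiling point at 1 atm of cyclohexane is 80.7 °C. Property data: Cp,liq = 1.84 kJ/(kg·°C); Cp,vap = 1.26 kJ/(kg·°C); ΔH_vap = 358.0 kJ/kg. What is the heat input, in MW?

liquid 59.6→80.7 °C: 38.824 kJ/kg
vaporisation at 80.7 °C: 358 kJ/kg
vapour 80.7→132 °C: 64.638 kJ/kg
Δh = 38.824 + 358 + 64.638 = 461.46 kJ/kg
Q = ṁ·Δh = 211.2 kg/min × 461.46 kJ/kg = 97461 kJ/min
|Q| = 1624.3 kW = 1.6243 MW

Q = 1.62 MW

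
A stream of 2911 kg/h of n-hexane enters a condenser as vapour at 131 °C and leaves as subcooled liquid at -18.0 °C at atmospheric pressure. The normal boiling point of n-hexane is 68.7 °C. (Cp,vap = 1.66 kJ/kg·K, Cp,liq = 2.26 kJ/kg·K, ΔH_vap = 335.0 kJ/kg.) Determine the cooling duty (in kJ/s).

vapour 131→68.7 °C: -103.42 kJ/kg
condensation at 68.7 °C: -335 kJ/kg
liquid 68.7→-18.0 °C: -195.94 kJ/kg
Δh = -103.42 + -335 + -195.94 = -634.36 kJ/kg
Q = ṁ·Δh = 2911 kg/h × -634.36 kJ/kg = -1.8466e+06 kJ/h
|Q| = 512.95 kW

Q_c = 513 kJ/s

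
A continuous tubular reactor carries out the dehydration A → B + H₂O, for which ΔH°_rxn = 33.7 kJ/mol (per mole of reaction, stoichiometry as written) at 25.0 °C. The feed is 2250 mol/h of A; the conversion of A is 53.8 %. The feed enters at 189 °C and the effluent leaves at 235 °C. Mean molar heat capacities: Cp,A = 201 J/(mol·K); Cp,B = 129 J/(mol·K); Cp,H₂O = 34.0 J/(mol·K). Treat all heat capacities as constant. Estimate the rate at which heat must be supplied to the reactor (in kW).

Q_in = 14.4 kW

Extent of reaction ξ = 0.538 × 2250 = 1210.5 mol/h
Reaction term: ξ·ΔH°_rxn = 1210.5 × 33.7 = 40794 kJ/h
Sensible, feed 189→25 °C: -74169 kJ/h
Outlet flows (mol/h): A 1039.5, B 1210.5, H₂O 1210.5
Sensible, products 25→235 °C: 85313 kJ/h
Q = ΔH = 51938 kJ/h = 14.427 kW
Heat supplied = 14.427 kW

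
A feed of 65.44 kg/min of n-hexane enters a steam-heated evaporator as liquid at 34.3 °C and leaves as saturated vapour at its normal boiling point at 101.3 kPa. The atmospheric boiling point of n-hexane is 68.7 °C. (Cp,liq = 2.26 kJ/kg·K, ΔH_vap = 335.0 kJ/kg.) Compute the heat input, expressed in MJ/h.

Q = 1620 MJ/h

liquid 34.3→68.7 °C: 77.744 kJ/kg
vaporisation at 68.7 °C: 335 kJ/kg
Δh = 77.744 + 335 = 412.74 kJ/kg
Q = ṁ·Δh = 65.44 kg/min × 412.74 kJ/kg = 27010 kJ/min
|Q| = 450.17 kW = 1620.6 MJ/h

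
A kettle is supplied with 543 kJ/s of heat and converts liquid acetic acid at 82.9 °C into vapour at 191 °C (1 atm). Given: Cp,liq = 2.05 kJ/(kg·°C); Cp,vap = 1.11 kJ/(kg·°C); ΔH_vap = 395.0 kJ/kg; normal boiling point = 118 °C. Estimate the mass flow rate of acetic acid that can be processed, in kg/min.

Δh = 2.05×(118−82.9) + 395.0 + 1.11×(191−118) = 547.99 kJ/kg
Q = 543 kJ/s = 543 kJ/s = 32580 kJ/min
ṁ = Q/Δh = 32580 / 547.99 = 59.454 kg/min

ṁ = 59.5 kg/min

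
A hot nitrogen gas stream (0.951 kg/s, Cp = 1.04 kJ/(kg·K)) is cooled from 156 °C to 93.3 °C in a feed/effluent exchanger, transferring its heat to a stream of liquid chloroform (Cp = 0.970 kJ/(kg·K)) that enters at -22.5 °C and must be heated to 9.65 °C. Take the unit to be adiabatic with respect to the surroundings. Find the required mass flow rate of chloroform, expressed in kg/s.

ṁ_c = 1.99 kg/s

Heat released by hot stream: Q = 0.951 × 1.04 × (156 − 93.3) = 62.013 kJ/s
Energy balance on cold side (adiabatic exchanger): Q = ṁ_c·Cp_c·(T_c,out − T_c,in)
ṁ_c = 62.013 / [0.970 × (9.65 − -22.5)] = 1.9885 kg/s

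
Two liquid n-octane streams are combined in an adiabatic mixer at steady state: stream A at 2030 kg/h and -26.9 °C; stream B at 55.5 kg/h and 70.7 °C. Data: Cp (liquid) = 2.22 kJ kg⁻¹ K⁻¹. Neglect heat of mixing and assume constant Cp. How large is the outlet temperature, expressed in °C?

T_out = -24.3 °C

Adiabatic, steady state ⇒ Σ ṁᵢCp,ᵢ(T_out − Tᵢ) = 0
T_out = Σ ṁᵢCp,ᵢTᵢ / Σ ṁᵢCp,ᵢ
      = -112520 / 4629.8 = -24.303 °C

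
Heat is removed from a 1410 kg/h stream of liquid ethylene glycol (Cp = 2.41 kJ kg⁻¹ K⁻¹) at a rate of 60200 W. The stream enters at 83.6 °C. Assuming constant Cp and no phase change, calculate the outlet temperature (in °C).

Q = 60200 W = 216720 kJ/h
ΔT = Q/(ṁ·Cp) = 216720/(1410×2.41) = 63.777 K
T_out = 83.6 − 63.777 = 19.823 °C

T_out = 19.8 °C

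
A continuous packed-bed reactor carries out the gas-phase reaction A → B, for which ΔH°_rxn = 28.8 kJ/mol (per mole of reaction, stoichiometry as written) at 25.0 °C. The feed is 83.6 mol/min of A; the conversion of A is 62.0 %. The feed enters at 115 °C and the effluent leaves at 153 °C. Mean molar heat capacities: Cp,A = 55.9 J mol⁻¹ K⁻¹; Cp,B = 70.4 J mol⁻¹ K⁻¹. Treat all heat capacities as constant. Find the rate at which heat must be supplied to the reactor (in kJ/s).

Q_in = 29.4 kJ/s

Extent of reaction ξ = 0.620 × 83.6 = 51.832 mol/min
Reaction term: ξ·ΔH°_rxn = 51.832 × 28.8 = 1492.8 kJ/min
Sensible, feed 115→25 °C: -420.59 kJ/min
Outlet flows (mol/min): A 31.768, B 51.832
Sensible, products 25→153 °C: 694.37 kJ/min
Q = ΔH = 1766.5 kJ/min = 29.442 kW
Heat supplied = 29.442 kJ/s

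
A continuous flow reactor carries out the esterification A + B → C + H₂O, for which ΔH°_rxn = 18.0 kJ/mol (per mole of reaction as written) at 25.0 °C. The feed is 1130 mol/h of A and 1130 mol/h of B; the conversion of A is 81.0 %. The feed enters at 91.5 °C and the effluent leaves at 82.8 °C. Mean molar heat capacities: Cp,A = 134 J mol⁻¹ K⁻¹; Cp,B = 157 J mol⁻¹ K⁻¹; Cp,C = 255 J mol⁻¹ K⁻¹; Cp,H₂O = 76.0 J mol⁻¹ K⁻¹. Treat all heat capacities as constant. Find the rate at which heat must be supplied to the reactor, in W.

Extent of reaction ξ = 0.810 × 1130 = 915.3 mol/h
Reaction term: ξ·ΔH°_rxn = 915.3 × 18.0 = 16475 kJ/h
Sensible, feed 91.5→25 °C: -21867 kJ/h
Outlet flows (mol/h): A 214.7, B 214.7, C 915.3, H₂O 915.3
Sensible, products 25→82.8 °C: 21123 kJ/h
Q = ΔH = 15731 kJ/h = 4.3697 kW
Heat supplied = 4369.7 W

Q_in = 4370 W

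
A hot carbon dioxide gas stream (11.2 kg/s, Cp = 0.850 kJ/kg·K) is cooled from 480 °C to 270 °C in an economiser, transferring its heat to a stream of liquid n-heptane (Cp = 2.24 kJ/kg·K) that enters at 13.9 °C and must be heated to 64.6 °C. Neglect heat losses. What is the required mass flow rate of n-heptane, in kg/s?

Heat released by hot stream: Q = 11.2 × 0.850 × (480 − 270) = 1999.2 kJ/s
Energy balance on cold side (adiabatic exchanger): Q = ṁ_c·Cp_c·(T_c,out − T_c,in)
ṁ_c = 1999.2 / [2.24 × (64.6 − 13.9)] = 17.604 kg/s

ṁ_c = 17.6 kg/s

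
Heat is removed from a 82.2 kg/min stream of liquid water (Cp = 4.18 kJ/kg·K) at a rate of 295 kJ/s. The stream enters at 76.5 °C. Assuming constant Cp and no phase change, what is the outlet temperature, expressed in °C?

Q = 295 kJ/s = 17700 kJ/min
ΔT = Q/(ṁ·Cp) = 17700/(82.2×4.18) = 51.514 K
T_out = 76.5 − 51.514 = 24.986 °C

T_out = 25.0 °C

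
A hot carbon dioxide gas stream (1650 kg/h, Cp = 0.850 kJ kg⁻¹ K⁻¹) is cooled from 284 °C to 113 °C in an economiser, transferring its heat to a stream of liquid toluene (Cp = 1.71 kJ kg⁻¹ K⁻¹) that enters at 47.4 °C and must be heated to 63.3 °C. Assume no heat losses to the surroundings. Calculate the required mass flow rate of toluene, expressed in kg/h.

Heat released by hot stream: Q = 1650 × 0.850 × (284 − 113) = 239830 kJ/h
Energy balance on cold side (adiabatic exchanger): Q = ṁ_c·Cp_c·(T_c,out − T_c,in)
ṁ_c = 239830 / [1.71 × (63.3 − 47.4)] = 8820.8 kg/h

ṁ_c = 8820 kg/h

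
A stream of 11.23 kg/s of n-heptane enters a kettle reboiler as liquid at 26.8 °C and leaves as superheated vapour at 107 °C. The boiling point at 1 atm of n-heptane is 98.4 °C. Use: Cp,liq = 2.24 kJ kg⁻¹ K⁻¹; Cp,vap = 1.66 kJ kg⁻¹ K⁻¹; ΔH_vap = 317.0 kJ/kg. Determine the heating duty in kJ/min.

Q = 331000 kJ/min

liquid 26.8→98.4 °C: 160.38 kJ/kg
vaporisation at 98.4 °C: 317 kJ/kg
vapour 98.4→107 °C: 14.276 kJ/kg
Δh = 160.38 + 317 + 14.276 = 491.66 kJ/kg
Q = ṁ·Δh = 11.23 kg/s × 491.66 kJ/kg = 5521.3 kJ/s
|Q| = 5521.3 kW = 331280 kJ/min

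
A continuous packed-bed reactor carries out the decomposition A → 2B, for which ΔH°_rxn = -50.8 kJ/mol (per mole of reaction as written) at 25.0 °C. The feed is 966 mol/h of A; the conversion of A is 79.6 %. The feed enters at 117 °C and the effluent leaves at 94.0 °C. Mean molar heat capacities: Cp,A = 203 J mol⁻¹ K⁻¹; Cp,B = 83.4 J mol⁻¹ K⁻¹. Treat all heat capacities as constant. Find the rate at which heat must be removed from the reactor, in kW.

Q_out = 12.6 kW

Extent of reaction ξ = 0.796 × 966 = 768.94 mol/h
Reaction term: ξ·ΔH°_rxn = 768.94 × -50.8 = -39062 kJ/h
Sensible, feed 117→25 °C: -18041 kJ/h
Outlet flows (mol/h): A 197.06, B 1537.9
Sensible, products 25→94.0 °C: 11610 kJ/h
Q = ΔH = -45493 kJ/h = -12.637 kW
Heat removed = 12.637 kW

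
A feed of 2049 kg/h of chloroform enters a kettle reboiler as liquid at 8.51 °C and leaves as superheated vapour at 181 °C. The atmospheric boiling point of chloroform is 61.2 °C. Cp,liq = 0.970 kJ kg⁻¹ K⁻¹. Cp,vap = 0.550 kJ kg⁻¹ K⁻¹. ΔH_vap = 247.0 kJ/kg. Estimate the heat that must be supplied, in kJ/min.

Q = 12400 kJ/min

liquid 8.51→61.2 °C: 51.109 kJ/kg
vaporisation at 61.2 °C: 247 kJ/kg
vapour 61.2→181 °C: 65.89 kJ/kg
Δh = 51.109 + 247 + 65.89 = 364 kJ/kg
Q = ṁ·Δh = 2049 kg/h × 364 kJ/kg = 745830 kJ/h
|Q| = 207.18 kW = 12431 kJ/min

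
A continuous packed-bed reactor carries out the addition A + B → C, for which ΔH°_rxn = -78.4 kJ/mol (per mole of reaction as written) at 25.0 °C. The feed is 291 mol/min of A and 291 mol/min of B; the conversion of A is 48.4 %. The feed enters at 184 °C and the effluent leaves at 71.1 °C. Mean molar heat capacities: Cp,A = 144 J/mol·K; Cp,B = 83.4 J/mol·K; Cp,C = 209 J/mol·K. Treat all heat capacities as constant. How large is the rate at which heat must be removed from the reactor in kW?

Extent of reaction ξ = 0.484 × 291 = 140.84 mol/min
Reaction term: ξ·ΔH°_rxn = 140.84 × -78.4 = -11042 kJ/min
Sensible, feed 184→25 °C: -10522 kJ/min
Outlet flows (mol/min): A 150.16, B 150.16, C 140.84
Sensible, products 25→71.1 °C: 2931.1 kJ/min
Q = ΔH = -18633 kJ/min = -310.54 kW
Heat removed = 310.54 kW

Q_out = 311 kW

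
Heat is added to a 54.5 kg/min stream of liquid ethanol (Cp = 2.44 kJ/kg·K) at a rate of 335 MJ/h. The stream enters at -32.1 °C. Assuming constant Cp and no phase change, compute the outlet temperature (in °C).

T_out = 9.89 °C

Q = 335 MJ/h = 5583.3 kJ/min
ΔT = Q/(ṁ·Cp) = 5583.3/(54.5×2.44) = 41.986 K
T_out = -32.1 + 41.986 = 9.8863 °C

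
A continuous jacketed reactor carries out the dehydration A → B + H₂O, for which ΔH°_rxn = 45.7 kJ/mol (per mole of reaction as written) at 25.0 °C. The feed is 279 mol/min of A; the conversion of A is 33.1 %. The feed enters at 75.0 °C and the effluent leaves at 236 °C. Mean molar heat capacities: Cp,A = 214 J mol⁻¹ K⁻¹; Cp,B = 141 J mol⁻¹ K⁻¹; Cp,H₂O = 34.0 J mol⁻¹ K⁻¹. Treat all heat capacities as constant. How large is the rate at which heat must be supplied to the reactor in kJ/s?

Q_in = 218 kJ/s

Extent of reaction ξ = 0.331 × 279 = 92.349 mol/min
Reaction term: ξ·ΔH°_rxn = 92.349 × 45.7 = 4220.3 kJ/min
Sensible, feed 75.0→25 °C: -2985.3 kJ/min
Outlet flows (mol/min): A 186.65, B 92.349, H₂O 92.349
Sensible, products 25→236 °C: 11838 kJ/min
Q = ΔH = 13073 kJ/min = 217.88 kW
Heat supplied = 217.88 kJ/s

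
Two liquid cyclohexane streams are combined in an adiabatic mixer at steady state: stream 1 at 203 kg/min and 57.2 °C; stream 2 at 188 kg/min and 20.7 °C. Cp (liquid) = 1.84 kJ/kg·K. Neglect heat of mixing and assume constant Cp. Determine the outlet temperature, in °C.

T_out = 39.7 °C

Adiabatic, steady state ⇒ Σ ṁᵢCp,ᵢ(T_out − Tᵢ) = 0
T_out = Σ ṁᵢCp,ᵢTᵢ / Σ ṁᵢCp,ᵢ
      = 28526 / 719.44 = 39.65 °C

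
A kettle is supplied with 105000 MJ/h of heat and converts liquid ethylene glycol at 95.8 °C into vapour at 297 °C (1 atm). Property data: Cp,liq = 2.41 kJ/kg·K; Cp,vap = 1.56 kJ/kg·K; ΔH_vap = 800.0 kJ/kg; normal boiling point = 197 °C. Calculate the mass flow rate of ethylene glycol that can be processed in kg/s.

Δh = 2.41×(197−95.8) + 800.0 + 1.56×(297−197) = 1199.9 kJ/kg
Q = 105000 MJ/h = 29167 kJ/s = 29167 kJ/s
ṁ = Q/Δh = 29167 / 1199.9 = 24.308 kg/s

ṁ = 24.3 kg/s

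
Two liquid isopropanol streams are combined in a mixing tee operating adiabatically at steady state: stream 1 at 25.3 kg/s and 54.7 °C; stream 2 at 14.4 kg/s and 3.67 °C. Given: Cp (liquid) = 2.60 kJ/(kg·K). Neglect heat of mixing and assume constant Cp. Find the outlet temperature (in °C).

Adiabatic, steady state ⇒ Σ ṁᵢCp,ᵢ(T_out − Tᵢ) = 0
Σ ṁᵢCp,ᵢTᵢ = 25.3×2.60×54.7 + 14.4×2.60×3.67 = 3735.6
Σ ṁᵢCp,ᵢ = 25.3×2.60 + 14.4×2.60 = 103.22
T_out = 3735.6 / 103.22 = 36.19 °C

T_out = 36.2 °C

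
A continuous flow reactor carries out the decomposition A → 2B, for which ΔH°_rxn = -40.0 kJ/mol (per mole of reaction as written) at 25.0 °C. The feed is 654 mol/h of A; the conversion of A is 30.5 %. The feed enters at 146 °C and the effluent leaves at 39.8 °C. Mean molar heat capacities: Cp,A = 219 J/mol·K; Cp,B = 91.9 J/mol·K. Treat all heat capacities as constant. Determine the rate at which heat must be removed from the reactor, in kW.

Extent of reaction ξ = 0.305 × 654 = 199.47 mol/h
Reaction term: ξ·ΔH°_rxn = 199.47 × -40.0 = -7978.8 kJ/h
Sensible, feed 146→25 °C: -17330 kJ/h
Outlet flows (mol/h): A 454.53, B 398.94
Sensible, products 25→39.8 °C: 2015.8 kJ/h
Q = ΔH = -23293 kJ/h = -6.4704 kW
Heat removed = 6.4704 kW

Q_out = 6.47 kW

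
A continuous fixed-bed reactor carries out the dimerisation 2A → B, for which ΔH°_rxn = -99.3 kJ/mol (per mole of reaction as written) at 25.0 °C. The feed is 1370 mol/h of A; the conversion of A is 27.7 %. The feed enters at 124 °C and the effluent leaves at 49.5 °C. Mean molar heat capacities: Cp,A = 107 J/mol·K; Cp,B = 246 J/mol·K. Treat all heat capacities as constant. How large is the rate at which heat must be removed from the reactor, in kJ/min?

Extent of reaction ξ = 0.277 × 1370 / 2 = 189.75 mol/h
Reaction term: ξ·ΔH°_rxn = 189.75 × -99.3 = -18842 kJ/h
Sensible, feed 124→25 °C: -14512 kJ/h
Outlet flows (mol/h): A 990.51, B 189.75
Sensible, products 25→49.5 °C: 3740.2 kJ/h
Q = ΔH = -29614 kJ/h = -8.2261 kW
Heat removed = 493.56 kJ/min

Q_out = 494 kJ/min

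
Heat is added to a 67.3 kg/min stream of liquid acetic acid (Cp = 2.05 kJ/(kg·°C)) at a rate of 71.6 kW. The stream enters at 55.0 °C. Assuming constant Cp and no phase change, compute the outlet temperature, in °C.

T_out = 86.1 °C

Q = 71.6 kW = 4296 kJ/min
ΔT = Q/(ṁ·Cp) = 4296/(67.3×2.05) = 31.138 K
T_out = 55.0 + 31.138 = 86.138 °C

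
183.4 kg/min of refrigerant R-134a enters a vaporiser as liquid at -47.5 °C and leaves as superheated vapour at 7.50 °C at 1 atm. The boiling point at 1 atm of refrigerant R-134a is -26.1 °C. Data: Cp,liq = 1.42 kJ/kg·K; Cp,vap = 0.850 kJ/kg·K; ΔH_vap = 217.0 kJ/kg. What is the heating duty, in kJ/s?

Q = 843 kJ/s

liquid -47.5→-26.1 °C: 30.388 kJ/kg
vaporisation at -26.1 °C: 217 kJ/kg
vapour -26.1→7.50 °C: 28.56 kJ/kg
Δh = 30.388 + 217 + 28.56 = 275.95 kJ/kg
Q = ṁ·Δh = 183.4 kg/min × 275.95 kJ/kg = 50609 kJ/min
|Q| = 843.48 kW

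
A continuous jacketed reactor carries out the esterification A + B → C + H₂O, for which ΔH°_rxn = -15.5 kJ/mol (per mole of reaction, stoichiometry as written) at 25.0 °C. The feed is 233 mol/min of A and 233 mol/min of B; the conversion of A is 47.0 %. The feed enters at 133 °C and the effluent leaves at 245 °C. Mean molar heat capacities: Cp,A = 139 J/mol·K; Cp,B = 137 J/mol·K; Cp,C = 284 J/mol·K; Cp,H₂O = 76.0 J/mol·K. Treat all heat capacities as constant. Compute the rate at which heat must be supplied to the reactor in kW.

Extent of reaction ξ = 0.470 × 233 = 109.51 mol/min
Reaction term: ξ·ΔH°_rxn = 109.51 × -15.5 = -1697.4 kJ/min
Sensible, feed 133→25 °C: -6945.3 kJ/min
Outlet flows (mol/min): A 123.49, B 123.49, C 109.51, H₂O 109.51
Sensible, products 25→245 °C: 16172 kJ/min
Q = ΔH = 7528.8 kJ/min = 125.48 kW
Heat supplied = 125.48 kW

Q_in = 125 kW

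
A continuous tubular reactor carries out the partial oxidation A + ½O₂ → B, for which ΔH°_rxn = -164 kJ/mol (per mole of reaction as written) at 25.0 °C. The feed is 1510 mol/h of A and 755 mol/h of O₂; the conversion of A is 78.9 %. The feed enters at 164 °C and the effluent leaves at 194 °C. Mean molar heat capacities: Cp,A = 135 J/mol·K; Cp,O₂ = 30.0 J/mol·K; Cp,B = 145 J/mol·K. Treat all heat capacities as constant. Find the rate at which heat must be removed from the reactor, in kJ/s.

Extent of reaction ξ = 0.789 × 1510 = 1191.4 mol/h
Reaction term: ξ·ΔH°_rxn = 1191.4 × -164 = -195390 kJ/h
Sensible, feed 164→25 °C: -31484 kJ/h
Outlet flows (mol/h): A 318.61, O₂ 159.3, B 1191.4
Sensible, products 25→194 °C: 37272 kJ/h
Q = ΔH = -189600 kJ/h = -52.667 kW
Heat removed = 52.667 kJ/s

Q_out = 52.7 kJ/s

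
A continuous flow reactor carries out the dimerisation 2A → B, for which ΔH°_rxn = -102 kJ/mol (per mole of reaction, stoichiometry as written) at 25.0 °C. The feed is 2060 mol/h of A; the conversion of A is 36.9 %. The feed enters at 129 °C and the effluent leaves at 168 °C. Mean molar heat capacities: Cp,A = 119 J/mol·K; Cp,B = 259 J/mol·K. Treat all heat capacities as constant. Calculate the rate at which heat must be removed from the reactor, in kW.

Q_out = 7.80 kW

Extent of reaction ξ = 0.369 × 2060 / 2 = 380.07 mol/h
Reaction term: ξ·ΔH°_rxn = 380.07 × -102 = -38767 kJ/h
Sensible, feed 129→25 °C: -25495 kJ/h
Outlet flows (mol/h): A 1299.9, B 380.07
Sensible, products 25→168 °C: 36196 kJ/h
Q = ΔH = -28065 kJ/h = -7.7959 kW
Heat removed = 7.7959 kW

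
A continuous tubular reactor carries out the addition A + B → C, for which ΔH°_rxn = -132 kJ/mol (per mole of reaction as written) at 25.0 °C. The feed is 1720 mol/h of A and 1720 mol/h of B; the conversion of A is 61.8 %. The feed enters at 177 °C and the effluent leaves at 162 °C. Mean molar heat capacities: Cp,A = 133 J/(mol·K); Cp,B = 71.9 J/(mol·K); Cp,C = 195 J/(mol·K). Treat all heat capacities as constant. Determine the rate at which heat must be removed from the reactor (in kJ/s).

Extent of reaction ξ = 0.618 × 1720 = 1063 mol/h
Reaction term: ξ·ΔH°_rxn = 1063 × -132 = -140310 kJ/h
Sensible, feed 177→25 °C: -53569 kJ/h
Outlet flows (mol/h): A 657.04, B 657.04, C 1063
Sensible, products 25→162 °C: 46841 kJ/h
Q = ΔH = -147040 kJ/h = -40.844 kW
Heat removed = 40.844 kJ/s

Q_out = 40.8 kJ/s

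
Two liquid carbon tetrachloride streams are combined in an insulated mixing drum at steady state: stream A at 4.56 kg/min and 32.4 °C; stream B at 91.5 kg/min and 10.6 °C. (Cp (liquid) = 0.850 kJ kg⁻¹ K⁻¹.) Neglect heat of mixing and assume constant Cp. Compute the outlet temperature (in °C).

Adiabatic, steady state ⇒ Σ ṁᵢCp,ᵢ(T_out − Tᵢ) = 0
Σ ṁᵢCp,ᵢTᵢ = 4.56×0.850×32.4 + 91.5×0.850×10.6 = 950
Σ ṁᵢCp,ᵢ = 4.56×0.850 + 91.5×0.850 = 81.651
T_out = 950 / 81.651 = 11.635 °C

T_out = 11.6 °C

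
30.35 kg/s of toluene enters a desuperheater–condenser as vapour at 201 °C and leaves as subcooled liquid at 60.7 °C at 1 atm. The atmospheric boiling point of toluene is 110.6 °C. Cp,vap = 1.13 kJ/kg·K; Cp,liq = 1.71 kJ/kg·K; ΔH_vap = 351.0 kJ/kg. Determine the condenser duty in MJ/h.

Q_c = 58800 MJ/h

vapour 201→110.6 °C: -102.15 kJ/kg
condensation at 110.6 °C: -351 kJ/kg
liquid 110.6→60.7 °C: -85.329 kJ/kg
Δh = -102.15 + -351 + -85.329 = -538.48 kJ/kg
Q = ṁ·Δh = 30.35 kg/s × -538.48 kJ/kg = -16343 kJ/s
|Q| = 16343 kW = 58834 MJ/h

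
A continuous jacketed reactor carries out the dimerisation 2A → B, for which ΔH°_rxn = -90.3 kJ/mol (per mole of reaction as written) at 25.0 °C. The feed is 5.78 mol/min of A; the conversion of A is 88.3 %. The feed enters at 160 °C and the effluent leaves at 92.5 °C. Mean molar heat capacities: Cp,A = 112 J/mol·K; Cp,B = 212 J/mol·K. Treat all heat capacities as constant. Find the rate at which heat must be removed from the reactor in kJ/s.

Extent of reaction ξ = 0.883 × 5.78 / 2 = 2.5519 mol/min
Reaction term: ξ·ΔH°_rxn = 2.5519 × -90.3 = -230.43 kJ/min
Sensible, feed 160→25 °C: -87.394 kJ/min
Outlet flows (mol/min): A 0.67626, B 2.5519
Sensible, products 25→92.5 °C: 41.63 kJ/min
Q = ΔH = -276.2 kJ/min = -4.6033 kW
Heat removed = 4.6033 kJ/s

Q_out = 4.60 kJ/s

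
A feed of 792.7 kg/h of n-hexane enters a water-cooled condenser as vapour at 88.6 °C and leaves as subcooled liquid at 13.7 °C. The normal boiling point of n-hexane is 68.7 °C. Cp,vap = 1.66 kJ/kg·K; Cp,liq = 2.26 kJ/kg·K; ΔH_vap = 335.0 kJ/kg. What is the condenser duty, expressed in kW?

vapour 88.6→68.7 °C: -33.034 kJ/kg
condensation at 68.7 °C: -335 kJ/kg
liquid 68.7→13.7 °C: -124.3 kJ/kg
Δh = -33.034 + -335 + -124.3 = -492.33 kJ/kg
Q = ṁ·Δh = 792.7 kg/h × -492.33 kJ/kg = -390270 kJ/h
|Q| = 108.41 kW

Q_c = 108 kW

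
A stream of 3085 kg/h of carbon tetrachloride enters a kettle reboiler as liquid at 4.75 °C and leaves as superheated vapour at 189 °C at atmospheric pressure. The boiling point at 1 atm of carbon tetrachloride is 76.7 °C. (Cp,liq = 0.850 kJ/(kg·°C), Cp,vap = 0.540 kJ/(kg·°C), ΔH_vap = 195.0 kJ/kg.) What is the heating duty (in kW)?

liquid 4.75→76.7 °C: 61.157 kJ/kg
vaporisation at 76.7 °C: 195 kJ/kg
vapour 76.7→189 °C: 60.642 kJ/kg
Δh = 61.157 + 195 + 60.642 = 316.8 kJ/kg
Q = ṁ·Δh = 3085 kg/h × 316.8 kJ/kg = 977330 kJ/h
|Q| = 271.48 kW

Q = 271 kW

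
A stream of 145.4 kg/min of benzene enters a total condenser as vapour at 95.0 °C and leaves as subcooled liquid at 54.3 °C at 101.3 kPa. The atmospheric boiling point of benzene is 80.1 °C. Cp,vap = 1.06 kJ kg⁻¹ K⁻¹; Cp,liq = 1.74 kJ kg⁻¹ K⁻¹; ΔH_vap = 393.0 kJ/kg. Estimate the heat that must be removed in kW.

vapour 95.0→80.1 °C: -15.794 kJ/kg
condensation at 80.1 °C: -393 kJ/kg
liquid 80.1→54.3 °C: -44.892 kJ/kg
Δh = -15.794 + -393 + -44.892 = -453.69 kJ/kg
Q = ṁ·Δh = 145.4 kg/min × -453.69 kJ/kg = -65966 kJ/min
|Q| = 1099.4 kW

Q_c = 1100 kW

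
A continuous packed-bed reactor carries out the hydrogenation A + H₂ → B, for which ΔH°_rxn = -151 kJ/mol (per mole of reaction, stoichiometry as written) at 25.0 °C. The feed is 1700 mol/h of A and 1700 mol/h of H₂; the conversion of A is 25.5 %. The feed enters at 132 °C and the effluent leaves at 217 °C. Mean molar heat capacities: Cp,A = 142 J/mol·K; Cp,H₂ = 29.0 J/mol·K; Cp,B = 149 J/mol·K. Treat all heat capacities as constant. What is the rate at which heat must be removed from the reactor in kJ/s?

Q_out = 11.8 kJ/s

Extent of reaction ξ = 0.255 × 1700 = 433.5 mol/h
Reaction term: ξ·ΔH°_rxn = 433.5 × -151 = -65458 kJ/h
Sensible, feed 132→25 °C: -31105 kJ/h
Outlet flows (mol/h): A 1266.5, H₂ 1266.5, B 433.5
Sensible, products 25→217 °C: 53983 kJ/h
Q = ΔH = -42580 kJ/h = -11.828 kW
Heat removed = 11.828 kJ/s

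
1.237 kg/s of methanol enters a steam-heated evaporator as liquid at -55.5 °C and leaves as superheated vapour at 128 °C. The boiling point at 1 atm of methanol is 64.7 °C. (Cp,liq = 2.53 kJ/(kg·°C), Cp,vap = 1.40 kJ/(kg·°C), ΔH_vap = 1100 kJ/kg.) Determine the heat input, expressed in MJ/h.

liquid -55.5→64.7 °C: 304.11 kJ/kg
vaporisation at 64.7 °C: 1100 kJ/kg
vapour 64.7→128 °C: 88.62 kJ/kg
Δh = 304.11 + 1100 + 88.62 = 1492.7 kJ/kg
Q = ṁ·Δh = 1.237 kg/s × 1492.7 kJ/kg = 1846.5 kJ/s
|Q| = 1846.5 kW = 6647.4 MJ/h

Q = 6650 MJ/h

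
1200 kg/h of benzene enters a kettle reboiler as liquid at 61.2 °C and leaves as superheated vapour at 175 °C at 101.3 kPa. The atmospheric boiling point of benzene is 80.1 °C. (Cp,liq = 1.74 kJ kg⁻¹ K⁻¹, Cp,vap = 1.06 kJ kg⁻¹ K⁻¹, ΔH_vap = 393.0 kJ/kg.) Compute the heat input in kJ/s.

liquid 61.2→80.1 °C: 32.886 kJ/kg
vaporisation at 80.1 °C: 393 kJ/kg
vapour 80.1→175 °C: 100.59 kJ/kg
Δh = 32.886 + 393 + 100.59 = 526.48 kJ/kg
Q = ṁ·Δh = 1200 kg/h × 526.48 kJ/kg = 631780 kJ/h
|Q| = 175.49 kW

Q = 175 kJ/s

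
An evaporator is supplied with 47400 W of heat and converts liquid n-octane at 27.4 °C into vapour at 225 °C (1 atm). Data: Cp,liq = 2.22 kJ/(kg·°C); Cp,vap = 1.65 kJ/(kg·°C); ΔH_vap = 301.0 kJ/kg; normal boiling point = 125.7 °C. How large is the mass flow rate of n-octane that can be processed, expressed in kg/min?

ṁ = 4.16 kg/min

Δh = 2.22×(125.7−27.4) + 301.0 + 1.65×(225−125.7) = 683.07 kJ/kg
Q = 47400 W = 47.4 kJ/s = 2844 kJ/min
ṁ = Q/Δh = 2844 / 683.07 = 4.1635 kg/min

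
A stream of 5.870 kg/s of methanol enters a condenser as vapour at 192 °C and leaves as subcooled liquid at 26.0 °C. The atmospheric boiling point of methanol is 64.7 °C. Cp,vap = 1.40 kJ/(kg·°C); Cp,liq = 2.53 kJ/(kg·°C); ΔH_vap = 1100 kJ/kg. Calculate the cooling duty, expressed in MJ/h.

vapour 192→64.7 °C: -178.22 kJ/kg
condensation at 64.7 °C: -1100 kJ/kg
liquid 64.7→26.0 °C: -97.911 kJ/kg
Δh = -178.22 + -1100 + -97.911 = -1376.1 kJ/kg
Q = ṁ·Δh = 5.870 kg/s × -1376.1 kJ/kg = -8077.9 kJ/s
|Q| = 8077.9 kW = 29080 MJ/h

Q_c = 29100 MJ/h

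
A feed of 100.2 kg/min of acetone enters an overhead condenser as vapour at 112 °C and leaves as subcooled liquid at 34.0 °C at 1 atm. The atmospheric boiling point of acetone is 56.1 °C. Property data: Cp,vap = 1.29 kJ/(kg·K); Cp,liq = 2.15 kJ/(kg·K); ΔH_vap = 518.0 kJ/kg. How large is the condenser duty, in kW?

Q_c = 1060 kW

vapour 112→56.1 °C: -72.111 kJ/kg
condensation at 56.1 °C: -518 kJ/kg
liquid 56.1→34.0 °C: -47.515 kJ/kg
Δh = -72.111 + -518 + -47.515 = -637.63 kJ/kg
Q = ṁ·Δh = 100.2 kg/min × -637.63 kJ/kg = -63890 kJ/min
|Q| = 1064.8 kW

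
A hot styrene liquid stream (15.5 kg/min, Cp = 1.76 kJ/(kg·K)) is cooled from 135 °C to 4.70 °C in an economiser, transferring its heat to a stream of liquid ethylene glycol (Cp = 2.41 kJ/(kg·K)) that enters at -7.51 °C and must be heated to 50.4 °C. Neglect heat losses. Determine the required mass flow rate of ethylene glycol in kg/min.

ṁ_c = 25.5 kg/min

Heat released by hot stream: Q = 15.5 × 1.76 × (135 − 4.70) = 3554.6 kJ/min
Energy balance on cold side (adiabatic exchanger): Q = ṁ_c·Cp_c·(T_c,out − T_c,in)
ṁ_c = 3554.6 / [2.41 × (50.4 − -7.51)] = 25.469 kg/min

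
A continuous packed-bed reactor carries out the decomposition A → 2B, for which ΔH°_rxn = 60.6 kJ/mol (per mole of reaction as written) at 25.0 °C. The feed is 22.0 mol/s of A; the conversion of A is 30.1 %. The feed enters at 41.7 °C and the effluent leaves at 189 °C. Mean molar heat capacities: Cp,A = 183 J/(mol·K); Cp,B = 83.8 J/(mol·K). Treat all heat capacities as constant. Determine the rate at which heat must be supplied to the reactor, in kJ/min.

Q_in = 58700 kJ/min

Extent of reaction ξ = 0.301 × 22.0 = 6.622 mol/s
Reaction term: ξ·ΔH°_rxn = 6.622 × 60.6 = 401.29 kJ/s
Sensible, feed 41.7→25 °C: -67.234 kJ/s
Outlet flows (mol/s): A 15.378, B 13.244
Sensible, products 25→189 °C: 643.54 kJ/s
Q = ΔH = 977.6 kJ/s = 977.6 kW
Heat supplied = 58656 kJ/min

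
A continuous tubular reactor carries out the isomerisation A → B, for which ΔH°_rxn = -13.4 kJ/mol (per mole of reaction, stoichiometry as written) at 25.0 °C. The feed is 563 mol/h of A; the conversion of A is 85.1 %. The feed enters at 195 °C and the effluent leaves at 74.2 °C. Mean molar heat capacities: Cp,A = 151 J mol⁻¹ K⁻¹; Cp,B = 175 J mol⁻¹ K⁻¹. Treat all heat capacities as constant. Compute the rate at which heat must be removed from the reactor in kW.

Extent of reaction ξ = 0.851 × 563 = 479.11 mol/h
Reaction term: ξ·ΔH°_rxn = 479.11 × -13.4 = -6420.1 kJ/h
Sensible, feed 195→25 °C: -14452 kJ/h
Outlet flows (mol/h): A 83.887, B 479.11
Sensible, products 25→74.2 °C: 4748.4 kJ/h
Q = ΔH = -16124 kJ/h = -4.4789 kW
Heat removed = 4.4789 kW

Q_out = 4.48 kW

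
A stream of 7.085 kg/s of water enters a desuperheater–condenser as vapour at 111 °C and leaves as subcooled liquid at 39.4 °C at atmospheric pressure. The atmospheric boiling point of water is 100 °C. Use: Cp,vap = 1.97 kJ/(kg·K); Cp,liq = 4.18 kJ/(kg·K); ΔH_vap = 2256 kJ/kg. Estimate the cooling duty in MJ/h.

vapour 111→100 °C: -21.67 kJ/kg
condensation at 100 °C: -2256 kJ/kg
liquid 100→39.4 °C: -253.31 kJ/kg
Δh = -21.67 + -2256 + -253.31 = -2531 kJ/kg
Q = ṁ·Δh = 7.085 kg/s × -2531 kJ/kg = -17932 kJ/s
|Q| = 17932 kW = 64555 MJ/h

Q_c = 64600 MJ/h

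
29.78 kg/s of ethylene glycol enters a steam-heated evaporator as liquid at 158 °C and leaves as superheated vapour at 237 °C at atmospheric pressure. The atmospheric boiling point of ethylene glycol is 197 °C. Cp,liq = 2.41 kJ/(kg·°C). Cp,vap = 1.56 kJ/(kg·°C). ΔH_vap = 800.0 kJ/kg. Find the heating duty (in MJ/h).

Q = 103000 MJ/h

liquid 158→197 °C: 93.99 kJ/kg
vaporisation at 197 °C: 800 kJ/kg
vapour 197→237 °C: 62.4 kJ/kg
Δh = 93.99 + 800 + 62.4 = 956.39 kJ/kg
Q = ṁ·Δh = 29.78 kg/s × 956.39 kJ/kg = 28481 kJ/s
|Q| = 28481 kW = 102530 MJ/h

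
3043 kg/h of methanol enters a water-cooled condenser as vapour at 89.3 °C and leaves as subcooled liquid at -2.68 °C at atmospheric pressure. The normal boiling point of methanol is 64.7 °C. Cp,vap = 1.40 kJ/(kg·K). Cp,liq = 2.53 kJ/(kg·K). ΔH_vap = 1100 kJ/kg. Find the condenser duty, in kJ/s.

Q_c = 1100 kJ/s

vapour 89.3→64.7 °C: -34.44 kJ/kg
condensation at 64.7 °C: -1100 kJ/kg
liquid 64.7→-2.68 °C: -170.47 kJ/kg
Δh = -34.44 + -1100 + -170.47 = -1304.9 kJ/kg
Q = ṁ·Δh = 3043 kg/h × -1304.9 kJ/kg = -3.9708e+06 kJ/h
|Q| = 1103 kW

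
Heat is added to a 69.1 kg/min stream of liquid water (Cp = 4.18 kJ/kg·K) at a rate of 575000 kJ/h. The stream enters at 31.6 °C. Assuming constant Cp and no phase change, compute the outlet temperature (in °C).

Q = 575000 kJ/h = 9583.3 kJ/min
ΔT = Q/(ṁ·Cp) = 9583.3/(69.1×4.18) = 33.179 K
T_out = 31.6 + 33.179 = 64.779 °C

T_out = 64.8 °C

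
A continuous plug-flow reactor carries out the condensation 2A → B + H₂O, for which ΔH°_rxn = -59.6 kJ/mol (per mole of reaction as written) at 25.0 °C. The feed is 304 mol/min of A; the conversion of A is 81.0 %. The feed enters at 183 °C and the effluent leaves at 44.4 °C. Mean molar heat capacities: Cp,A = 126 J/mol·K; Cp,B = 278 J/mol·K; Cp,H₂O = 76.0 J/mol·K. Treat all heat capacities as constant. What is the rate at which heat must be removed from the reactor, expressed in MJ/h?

Extent of reaction ξ = 0.810 × 304 / 2 = 123.12 mol/min
Reaction term: ξ·ΔH°_rxn = 123.12 × -59.6 = -7338 kJ/min
Sensible, feed 183→25 °C: -6052 kJ/min
Outlet flows (mol/min): A 57.76, B 123.12, H₂O 123.12
Sensible, products 25→44.4 °C: 986.73 kJ/min
Q = ΔH = -12403 kJ/min = -206.72 kW
Heat removed = 744.2 MJ/h

Q_out = 744 MJ/h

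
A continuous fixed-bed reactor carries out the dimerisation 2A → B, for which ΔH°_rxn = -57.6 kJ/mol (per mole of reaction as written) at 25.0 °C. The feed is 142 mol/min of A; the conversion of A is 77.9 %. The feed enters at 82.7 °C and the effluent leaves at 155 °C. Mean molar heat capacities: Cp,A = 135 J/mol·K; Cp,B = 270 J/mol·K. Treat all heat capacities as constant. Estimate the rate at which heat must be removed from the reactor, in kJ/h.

Q_out = 108000 kJ/h

Extent of reaction ξ = 0.779 × 142 / 2 = 55.309 mol/min
Reaction term: ξ·ΔH°_rxn = 55.309 × -57.6 = -3185.8 kJ/min
Sensible, feed 82.7→25 °C: -1106.1 kJ/min
Outlet flows (mol/min): A 31.382, B 55.309
Sensible, products 25→155 °C: 2492.1 kJ/min
Q = ΔH = -1799.8 kJ/min = -29.997 kW
Heat removed = 107990 kJ/h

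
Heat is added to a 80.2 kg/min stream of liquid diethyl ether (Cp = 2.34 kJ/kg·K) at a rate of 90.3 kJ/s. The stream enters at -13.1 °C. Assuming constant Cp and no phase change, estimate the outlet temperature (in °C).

T_out = 15.8 °C

Q = 90.3 kJ/s = 5418 kJ/min
ΔT = Q/(ṁ·Cp) = 5418/(80.2×2.34) = 28.87 K
T_out = -13.1 + 28.87 = 15.77 °C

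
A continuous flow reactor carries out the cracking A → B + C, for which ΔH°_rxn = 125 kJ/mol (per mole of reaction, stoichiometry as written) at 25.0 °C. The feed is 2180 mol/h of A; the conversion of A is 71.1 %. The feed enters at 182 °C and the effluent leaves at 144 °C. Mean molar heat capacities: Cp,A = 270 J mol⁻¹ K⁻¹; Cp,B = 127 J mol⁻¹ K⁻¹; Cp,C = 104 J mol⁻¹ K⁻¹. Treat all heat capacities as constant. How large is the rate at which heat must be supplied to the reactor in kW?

Extent of reaction ξ = 0.711 × 2180 = 1550 mol/h
Reaction term: ξ·ΔH°_rxn = 1550 × 125 = 193750 kJ/h
Sensible, feed 182→25 °C: -92410 kJ/h
Outlet flows (mol/h): A 630.02, B 1550, C 1550
Sensible, products 25→144 °C: 62850 kJ/h
Q = ΔH = 164190 kJ/h = 45.608 kW
Heat supplied = 45.608 kW

Q_in = 45.6 kW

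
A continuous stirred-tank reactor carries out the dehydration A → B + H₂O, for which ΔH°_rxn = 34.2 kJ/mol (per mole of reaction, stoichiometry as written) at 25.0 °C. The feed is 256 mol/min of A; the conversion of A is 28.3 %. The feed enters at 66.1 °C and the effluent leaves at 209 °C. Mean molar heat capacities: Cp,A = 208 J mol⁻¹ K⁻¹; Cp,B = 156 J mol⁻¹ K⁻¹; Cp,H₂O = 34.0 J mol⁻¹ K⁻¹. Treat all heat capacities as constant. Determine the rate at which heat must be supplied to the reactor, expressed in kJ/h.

Extent of reaction ξ = 0.283 × 256 = 72.448 mol/min
Reaction term: ξ·ΔH°_rxn = 72.448 × 34.2 = 2477.7 kJ/min
Sensible, feed 66.1→25 °C: -2188.5 kJ/min
Outlet flows (mol/min): A 183.55, B 72.448, H₂O 72.448
Sensible, products 25→209 °C: 9557.7 kJ/min
Q = ΔH = 9846.9 kJ/min = 164.12 kW
Heat supplied = 590810 kJ/h

Q_in = 591000 kJ/h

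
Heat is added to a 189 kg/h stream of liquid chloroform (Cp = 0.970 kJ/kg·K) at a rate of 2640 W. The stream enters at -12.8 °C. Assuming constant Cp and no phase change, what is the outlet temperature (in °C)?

T_out = 39.0 °C

Q = 2640 W = 9504 kJ/h
ΔT = Q/(ṁ·Cp) = 9504/(189×0.970) = 51.841 K
T_out = -12.8 + 51.841 = 39.041 °C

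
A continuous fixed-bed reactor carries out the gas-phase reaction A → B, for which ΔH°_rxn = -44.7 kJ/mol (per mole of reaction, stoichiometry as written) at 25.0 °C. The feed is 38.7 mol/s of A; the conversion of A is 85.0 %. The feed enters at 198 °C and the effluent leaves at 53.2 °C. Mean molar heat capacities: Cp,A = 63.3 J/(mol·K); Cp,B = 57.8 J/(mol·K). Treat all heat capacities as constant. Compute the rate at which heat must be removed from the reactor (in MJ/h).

Extent of reaction ξ = 0.850 × 38.7 = 32.895 mol/s
Reaction term: ξ·ΔH°_rxn = 32.895 × -44.7 = -1470.4 kJ/s
Sensible, feed 198→25 °C: -423.8 kJ/s
Outlet flows (mol/s): A 5.805, B 32.895
Sensible, products 25→53.2 °C: 63.98 kJ/s
Q = ΔH = -1830.2 kJ/s = -1830.2 kW
Heat removed = 6588.8 MJ/h

Q_out = 6590 MJ/h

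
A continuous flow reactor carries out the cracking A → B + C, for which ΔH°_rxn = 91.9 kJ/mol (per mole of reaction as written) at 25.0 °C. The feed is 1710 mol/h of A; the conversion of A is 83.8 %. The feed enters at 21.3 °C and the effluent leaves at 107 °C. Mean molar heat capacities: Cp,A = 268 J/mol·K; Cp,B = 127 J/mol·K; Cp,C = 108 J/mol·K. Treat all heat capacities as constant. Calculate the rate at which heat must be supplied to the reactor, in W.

Extent of reaction ξ = 0.838 × 1710 = 1433 mol/h
Reaction term: ξ·ΔH°_rxn = 1433 × 91.9 = 131690 kJ/h
Sensible, feed 21.3→25 °C: 1695.6 kJ/h
Outlet flows (mol/h): A 277.02, B 1433, C 1433
Sensible, products 25→107 °C: 33701 kJ/h
Q = ΔH = 167090 kJ/h = 46.413 kW
Heat supplied = 46413 W

Q_in = 46400 W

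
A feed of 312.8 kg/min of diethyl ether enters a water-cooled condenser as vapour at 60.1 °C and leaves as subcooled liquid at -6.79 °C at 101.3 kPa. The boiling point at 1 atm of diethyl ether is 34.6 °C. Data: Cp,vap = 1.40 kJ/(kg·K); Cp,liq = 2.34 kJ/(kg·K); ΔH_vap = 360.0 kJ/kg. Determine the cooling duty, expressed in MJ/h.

Q_c = 9240 MJ/h

vapour 60.1→34.6 °C: -35.7 kJ/kg
condensation at 34.6 °C: -360 kJ/kg
liquid 34.6→-6.79 °C: -96.853 kJ/kg
Δh = -35.7 + -360 + -96.853 = -492.55 kJ/kg
Q = ṁ·Δh = 312.8 kg/min × -492.55 kJ/kg = -154070 kJ/min
|Q| = 2567.8 kW = 9244.2 MJ/h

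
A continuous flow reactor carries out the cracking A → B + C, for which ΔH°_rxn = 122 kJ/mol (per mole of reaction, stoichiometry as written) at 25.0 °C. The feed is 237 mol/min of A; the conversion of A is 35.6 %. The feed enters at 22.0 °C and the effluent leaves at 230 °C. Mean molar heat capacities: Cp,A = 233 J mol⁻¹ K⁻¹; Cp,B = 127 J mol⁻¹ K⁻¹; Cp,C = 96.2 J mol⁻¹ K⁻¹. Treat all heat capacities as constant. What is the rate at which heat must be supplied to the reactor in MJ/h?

Q_in = 1300 MJ/h

Extent of reaction ξ = 0.356 × 237 = 84.372 mol/min
Reaction term: ξ·ΔH°_rxn = 84.372 × 122 = 10293 kJ/min
Sensible, feed 22.0→25 °C: 165.66 kJ/min
Outlet flows (mol/min): A 152.63, B 84.372, C 84.372
Sensible, products 25→230 °C: 11151 kJ/min
Q = ΔH = 21610 kJ/min = 360.16 kW
Heat supplied = 1296.6 MJ/h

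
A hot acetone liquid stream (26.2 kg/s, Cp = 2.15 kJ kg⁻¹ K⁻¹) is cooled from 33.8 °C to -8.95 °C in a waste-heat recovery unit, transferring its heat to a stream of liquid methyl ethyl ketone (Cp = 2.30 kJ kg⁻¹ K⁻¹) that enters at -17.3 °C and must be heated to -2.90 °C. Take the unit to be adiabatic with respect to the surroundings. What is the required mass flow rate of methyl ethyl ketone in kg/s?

Heat released by hot stream: Q = 26.2 × 2.15 × (33.8 − -8.95) = 2408.1 kJ/s
Energy balance on cold side (adiabatic exchanger): Q = ṁ_c·Cp_c·(T_c,out − T_c,in)
ṁ_c = 2408.1 / [2.30 × (-2.90 − -17.3)] = 72.709 kg/s

ṁ_c = 72.7 kg/s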